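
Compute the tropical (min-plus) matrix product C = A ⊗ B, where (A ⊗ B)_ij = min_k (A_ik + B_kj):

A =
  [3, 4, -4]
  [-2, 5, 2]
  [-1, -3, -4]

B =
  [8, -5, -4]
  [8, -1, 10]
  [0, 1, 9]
A ⊗ B =
  [-4, -3, -1]
  [2, -7, -6]
  [-4, -6, -5]

Apply the min-plus product entry-by-entry:
  C[0][0] = min over k of (A[0][0] + B[0][0] = 3 + 8 = 11, A[0][1] + B[1][0] = 4 + 8 = 12, A[0][2] + B[2][0] = -4 + 0 = -4) = -4 (attained at k = 2)
  C[0][1] = min over k of (A[0][0] + B[0][1] = 3 + -5 = -2, A[0][1] + B[1][1] = 4 + -1 = 3, A[0][2] + B[2][1] = -4 + 1 = -3) = -3 (attained at k = 2)
  C[0][2] = min over k of (A[0][0] + B[0][2] = 3 + -4 = -1, A[0][1] + B[1][2] = 4 + 10 = 14, A[0][2] + B[2][2] = -4 + 9 = 5) = -1 (attained at k = 0)
  C[1][0] = min over k of (A[1][0] + B[0][0] = -2 + 8 = 6, A[1][1] + B[1][0] = 5 + 8 = 13, A[1][2] + B[2][0] = 2 + 0 = 2) = 2 (attained at k = 2)
  C[1][1] = min over k of (A[1][0] + B[0][1] = -2 + -5 = -7, A[1][1] + B[1][1] = 5 + -1 = 4, A[1][2] + B[2][1] = 2 + 1 = 3) = -7 (attained at k = 0)
  C[1][2] = min over k of (A[1][0] + B[0][2] = -2 + -4 = -6, A[1][1] + B[1][2] = 5 + 10 = 15, A[1][2] + B[2][2] = 2 + 9 = 11) = -6 (attained at k = 0)
  C[2][0] = min over k of (A[2][0] + B[0][0] = -1 + 8 = 7, A[2][1] + B[1][0] = -3 + 8 = 5, A[2][2] + B[2][0] = -4 + 0 = -4) = -4 (attained at k = 2)
  C[2][1] = min over k of (A[2][0] + B[0][1] = -1 + -5 = -6, A[2][1] + B[1][1] = -3 + -1 = -4, A[2][2] + B[2][1] = -4 + 1 = -3) = -6 (attained at k = 0)
  C[2][2] = min over k of (A[2][0] + B[0][2] = -1 + -4 = -5, A[2][1] + B[1][2] = -3 + 10 = 7, A[2][2] + B[2][2] = -4 + 9 = 5) = -5 (attained at k = 0)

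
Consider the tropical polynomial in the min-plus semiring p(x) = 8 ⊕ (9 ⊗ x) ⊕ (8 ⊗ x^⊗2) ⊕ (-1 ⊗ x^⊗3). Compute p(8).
p(8) = 8

A tropical monomial a ⊗ x^⊗i evaluates to a + i · x. Evaluating each term at x = 8:
  Term 0 contributes 8 + 0 · 8 = 8
  Term 1 contributes 9 + 1 · 8 = 17
  Term 2 contributes 8 + 2 · 8 = 24
  Term 3 contributes -1 + 3 · 8 = 23
p(8) = ⊕ of these = min[8, 17, 24, 23] = 8.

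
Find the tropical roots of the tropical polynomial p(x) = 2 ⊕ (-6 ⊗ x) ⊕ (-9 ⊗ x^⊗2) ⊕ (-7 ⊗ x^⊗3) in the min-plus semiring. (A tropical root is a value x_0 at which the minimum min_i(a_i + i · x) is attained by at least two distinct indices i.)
Roots: {-2, 3, 8}

Each tropical root is a break point of the lower envelope of the lines y = a_i + i · x (there are 4 lines, with slopes 0, 1, ..., 3). Only the lines that attain the minimum somewhere contribute to roots; other lines are dominated. Here the surviving (envelope) indices are i = 3, i = 2, i = 1, i = 0.
Intersections between consecutive envelope lines give the roots: for adjacent envelope indices i < j the intersection is x = (a_i − a_j) / (j − i). Reading off the sorted break points: {-2, 3, 8}.
Verification: at each break x_0, at least two indices attain the minimum of min_i(a_i + i · x_0).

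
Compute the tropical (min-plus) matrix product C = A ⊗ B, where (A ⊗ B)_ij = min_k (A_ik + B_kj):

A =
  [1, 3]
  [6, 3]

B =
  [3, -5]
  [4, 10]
A ⊗ B =
  [4, -4]
  [7, 1]

Apply the min-plus product entry-by-entry:
  C[0][0] = min over k of (A[0][0] + B[0][0] = 1 + 3 = 4, A[0][1] + B[1][0] = 3 + 4 = 7) = 4 (attained at k = 0)
  C[0][1] = min over k of (A[0][0] + B[0][1] = 1 + -5 = -4, A[0][1] + B[1][1] = 3 + 10 = 13) = -4 (attained at k = 0)
  C[1][0] = min over k of (A[1][0] + B[0][0] = 6 + 3 = 9, A[1][1] + B[1][0] = 3 + 4 = 7) = 7 (attained at k = 1)
  C[1][1] = min over k of (A[1][0] + B[0][1] = 6 + -5 = 1, A[1][1] + B[1][1] = 3 + 10 = 13) = 1 (attained at k = 0)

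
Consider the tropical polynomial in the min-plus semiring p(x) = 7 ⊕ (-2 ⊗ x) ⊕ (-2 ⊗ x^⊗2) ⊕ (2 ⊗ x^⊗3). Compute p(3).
p(3) = 1

A tropical monomial a ⊗ x^⊗i evaluates to a + i · x. Evaluating each term at x = 3:
  Term 0 contributes 7 + 0 · 3 = 7
  Term 1 contributes -2 + 1 · 3 = 1
  Term 2 contributes -2 + 2 · 3 = 4
  Term 3 contributes 2 + 3 · 3 = 11
p(3) = ⊕ of these = min[7, 1, 4, 11] = 1.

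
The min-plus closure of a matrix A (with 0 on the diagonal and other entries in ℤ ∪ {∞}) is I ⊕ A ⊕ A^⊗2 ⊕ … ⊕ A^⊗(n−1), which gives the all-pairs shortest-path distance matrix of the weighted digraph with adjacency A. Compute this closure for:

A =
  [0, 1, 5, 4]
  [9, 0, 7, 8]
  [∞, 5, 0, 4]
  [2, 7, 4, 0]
Closure =
  [0, 1, 5, 4]
  [9, 0, 7, 8]
  [6, 5, 0, 4]
  [2, 3, 4, 0]

This is the Floyd-Warshall all-pairs shortest-path computation. For each intermediate vertex k = 0, 1, …, 3, update dist[i][j] ← min(dist[i][j], dist[i][k] + dist[k][j]). The final matrix gives, for each (i, j), the minimum total weight of any directed path from i to j (possibly empty when i = j).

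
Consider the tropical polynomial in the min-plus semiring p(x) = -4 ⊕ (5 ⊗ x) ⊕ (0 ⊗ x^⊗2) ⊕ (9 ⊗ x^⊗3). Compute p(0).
p(0) = -4

A tropical monomial a ⊗ x^⊗i evaluates to a + i · x. Evaluating each term at x = 0:
  Term 0 contributes -4 + 0 · 0 = -4
  Term 1 contributes 5 + 1 · 0 = 5
  Term 2 contributes 0 + 2 · 0 = 0
  Term 3 contributes 9 + 3 · 0 = 9
p(0) = ⊕ of these = min[-4, 5, 0, 9] = -4.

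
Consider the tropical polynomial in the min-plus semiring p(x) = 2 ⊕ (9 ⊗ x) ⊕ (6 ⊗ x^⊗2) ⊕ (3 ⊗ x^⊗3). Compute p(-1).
p(-1) = 0

A tropical monomial a ⊗ x^⊗i evaluates to a + i · x. Evaluating each term at x = -1:
  Term 0 contributes 2 + 0 · -1 = 2
  Term 1 contributes 9 + 1 · -1 = 8
  Term 2 contributes 6 + 2 · -1 = 4
  Term 3 contributes 3 + 3 · -1 = 0
p(-1) = ⊕ of these = min[2, 8, 4, 0] = 0.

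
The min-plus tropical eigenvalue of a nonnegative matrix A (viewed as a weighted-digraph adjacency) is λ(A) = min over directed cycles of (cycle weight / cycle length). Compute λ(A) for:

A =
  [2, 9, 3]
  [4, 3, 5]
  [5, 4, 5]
λ(A) = 2

Enumerate directed cycles and compute their means (weight / length). Sample:
  cycle 0 → 0: weight = 2, length = 1, mean = 2/1 ≈ 2.000
  cycle 1 → 1: weight = 3, length = 1, mean = 3/1 ≈ 3.000
  cycle 2 → 2: weight = 5, length = 1, mean = 5/1 ≈ 5.000
  cycle 0 → 1 → 0: weight = 13, length = 2, mean = 13/2 ≈ 6.500
  cycle 0 → 2 → 0: weight = 8, length = 2, mean = 8/2 ≈ 4.000
  cycle 1 → 0 → 1: weight = 13, length = 2, mean = 13/2 ≈ 6.500
Minimum mean = 2.000, attained e.g. along the cycle 0 → 0 with weight 2 and length 1. So λ(A) = 2/1 = 2.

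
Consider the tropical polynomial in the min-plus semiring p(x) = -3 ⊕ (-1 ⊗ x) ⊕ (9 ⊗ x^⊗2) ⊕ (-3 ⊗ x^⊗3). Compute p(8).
p(8) = -3

A tropical monomial a ⊗ x^⊗i evaluates to a + i · x. Evaluating each term at x = 8:
  Term 0 contributes -3 + 0 · 8 = -3
  Term 1 contributes -1 + 1 · 8 = 7
  Term 2 contributes 9 + 2 · 8 = 25
  Term 3 contributes -3 + 3 · 8 = 21
p(8) = ⊕ of these = min[-3, 7, 25, 21] = -3.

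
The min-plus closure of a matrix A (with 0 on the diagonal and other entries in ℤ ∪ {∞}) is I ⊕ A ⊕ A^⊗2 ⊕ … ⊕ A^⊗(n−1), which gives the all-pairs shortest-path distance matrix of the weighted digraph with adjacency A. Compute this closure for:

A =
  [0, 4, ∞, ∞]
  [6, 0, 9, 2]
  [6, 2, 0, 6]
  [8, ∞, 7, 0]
Closure =
  [0, 4, 13, 6]
  [6, 0, 9, 2]
  [6, 2, 0, 4]
  [8, 9, 7, 0]

This is the Floyd-Warshall all-pairs shortest-path computation. For each intermediate vertex k = 0, 1, …, 3, update dist[i][j] ← min(dist[i][j], dist[i][k] + dist[k][j]). The final matrix gives, for each (i, j), the minimum total weight of any directed path from i to j (possibly empty when i = j).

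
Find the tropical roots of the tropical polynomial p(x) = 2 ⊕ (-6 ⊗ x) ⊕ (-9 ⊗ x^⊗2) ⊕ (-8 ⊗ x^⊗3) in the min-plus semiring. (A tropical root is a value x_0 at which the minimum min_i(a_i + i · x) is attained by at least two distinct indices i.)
Roots: {-1, 3, 8}

Each tropical root is a break point of the lower envelope of the lines y = a_i + i · x (there are 4 lines, with slopes 0, 1, ..., 3). Only the lines that attain the minimum somewhere contribute to roots; other lines are dominated. Here the surviving (envelope) indices are i = 3, i = 2, i = 1, i = 0.
Intersections between consecutive envelope lines give the roots: for adjacent envelope indices i < j the intersection is x = (a_i − a_j) / (j − i). Reading off the sorted break points: {-1, 3, 8}.
Verification: at each break x_0, at least two indices attain the minimum of min_i(a_i + i · x_0).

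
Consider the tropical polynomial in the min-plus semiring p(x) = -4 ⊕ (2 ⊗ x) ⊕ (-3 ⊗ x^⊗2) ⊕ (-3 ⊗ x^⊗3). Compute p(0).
p(0) = -4

A tropical monomial a ⊗ x^⊗i evaluates to a + i · x. Evaluating each term at x = 0:
  Term 0 contributes -4 + 0 · 0 = -4
  Term 1 contributes 2 + 1 · 0 = 2
  Term 2 contributes -3 + 2 · 0 = -3
  Term 3 contributes -3 + 3 · 0 = -3
p(0) = ⊕ of these = min[-4, 2, -3, -3] = -4.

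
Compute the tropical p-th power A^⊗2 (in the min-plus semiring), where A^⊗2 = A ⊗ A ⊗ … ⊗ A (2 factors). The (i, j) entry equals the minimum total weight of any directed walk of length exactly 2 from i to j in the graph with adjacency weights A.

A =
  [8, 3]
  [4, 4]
A^⊗2 =
  [7, 7]
  [8, 7]

Each entry (A^⊗2)_ij equals the minimum over all length-2 walks i = v_0 → v_1 → … → v_2 = j of Σ_t A[v_t][v_{t+1}]. For example, for (i, j) = (0, 1) we minimise over 2 possible intermediate vertex sequences; the minimum is 7, attained along the walk 0 → 1 → 1.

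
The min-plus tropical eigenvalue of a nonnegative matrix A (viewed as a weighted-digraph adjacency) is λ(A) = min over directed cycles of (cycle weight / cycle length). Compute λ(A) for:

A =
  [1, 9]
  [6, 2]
λ(A) = 1

Enumerate directed cycles and compute their means (weight / length). Sample:
  cycle 0 → 0: weight = 1, length = 1, mean = 1/1 ≈ 1.000
  cycle 1 → 1: weight = 2, length = 1, mean = 2/1 ≈ 2.000
  cycle 0 → 1 → 0: weight = 15, length = 2, mean = 15/2 ≈ 7.500
  cycle 1 → 0 → 1: weight = 15, length = 2, mean = 15/2 ≈ 7.500
Minimum mean = 1.000, attained e.g. along the cycle 0 → 0 with weight 1 and length 1. So λ(A) = 1/1 = 1.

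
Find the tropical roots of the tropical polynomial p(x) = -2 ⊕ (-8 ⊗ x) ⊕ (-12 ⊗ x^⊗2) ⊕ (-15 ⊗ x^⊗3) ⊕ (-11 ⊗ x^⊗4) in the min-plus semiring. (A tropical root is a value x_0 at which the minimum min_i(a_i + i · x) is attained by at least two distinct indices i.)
Roots: {-4, 3, 4, 6}

Each tropical root is a break point of the lower envelope of the lines y = a_i + i · x (there are 5 lines, with slopes 0, 1, ..., 4). Only the lines that attain the minimum somewhere contribute to roots; other lines are dominated. Here the surviving (envelope) indices are i = 4, i = 3, i = 2, i = 1, i = 0.
Intersections between consecutive envelope lines give the roots: for adjacent envelope indices i < j the intersection is x = (a_i − a_j) / (j − i). Reading off the sorted break points: {-4, 3, 4, 6}.
Verification: at each break x_0, at least two indices attain the minimum of min_i(a_i + i · x_0).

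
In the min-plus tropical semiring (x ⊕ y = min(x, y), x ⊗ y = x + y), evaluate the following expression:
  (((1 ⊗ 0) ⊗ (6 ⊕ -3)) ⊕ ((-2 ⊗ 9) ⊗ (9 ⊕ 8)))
(((1 ⊗ 0) ⊗ (6 ⊕ -3)) ⊕ ((-2 ⊗ 9) ⊗ (9 ⊕ 8))) = -2

Expand innermost to outermost. Recall ⊕ takes the minimum of its arguments and ⊗ takes their sum. Working out the expression (((1 ⊗ 0) ⊗ (6 ⊕ -3)) ⊕ ((-2 ⊗ 9) ⊗ (9 ⊕ 8))) gives -2.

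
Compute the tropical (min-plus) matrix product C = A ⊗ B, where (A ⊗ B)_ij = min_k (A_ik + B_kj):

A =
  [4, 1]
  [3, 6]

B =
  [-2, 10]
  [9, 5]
A ⊗ B =
  [2, 6]
  [1, 11]

Apply the min-plus product entry-by-entry:
  C[0][0] = min over k of (A[0][0] + B[0][0] = 4 + -2 = 2, A[0][1] + B[1][0] = 1 + 9 = 10) = 2 (attained at k = 0)
  C[0][1] = min over k of (A[0][0] + B[0][1] = 4 + 10 = 14, A[0][1] + B[1][1] = 1 + 5 = 6) = 6 (attained at k = 1)
  C[1][0] = min over k of (A[1][0] + B[0][0] = 3 + -2 = 1, A[1][1] + B[1][0] = 6 + 9 = 15) = 1 (attained at k = 0)
  C[1][1] = min over k of (A[1][0] + B[0][1] = 3 + 10 = 13, A[1][1] + B[1][1] = 6 + 5 = 11) = 11 (attained at k = 1)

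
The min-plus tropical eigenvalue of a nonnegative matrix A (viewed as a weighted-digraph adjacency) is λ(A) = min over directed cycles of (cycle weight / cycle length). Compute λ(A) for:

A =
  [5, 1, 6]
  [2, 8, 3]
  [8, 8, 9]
λ(A) = 3/2

Enumerate directed cycles and compute their means (weight / length). Sample:
  cycle 0 → 0: weight = 5, length = 1, mean = 5/1 ≈ 5.000
  cycle 1 → 1: weight = 8, length = 1, mean = 8/1 ≈ 8.000
  cycle 2 → 2: weight = 9, length = 1, mean = 9/1 ≈ 9.000
  cycle 0 → 1 → 0: weight = 3, length = 2, mean = 3/2 ≈ 1.500
  cycle 0 → 2 → 0: weight = 14, length = 2, mean = 14/2 ≈ 7.000
  cycle 1 → 0 → 1: weight = 3, length = 2, mean = 3/2 ≈ 1.500
Minimum mean = 1.500, attained e.g. along the cycle 0 → 1 → 0 with weight 3 and length 2. So λ(A) = 3/2 = 3/2.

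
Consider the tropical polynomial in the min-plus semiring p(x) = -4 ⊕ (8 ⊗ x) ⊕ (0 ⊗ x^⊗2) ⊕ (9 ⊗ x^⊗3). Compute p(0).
p(0) = -4

A tropical monomial a ⊗ x^⊗i evaluates to a + i · x. Evaluating each term at x = 0:
  Term 0 contributes -4 + 0 · 0 = -4
  Term 1 contributes 8 + 1 · 0 = 8
  Term 2 contributes 0 + 2 · 0 = 0
  Term 3 contributes 9 + 3 · 0 = 9
p(0) = ⊕ of these = min[-4, 8, 0, 9] = -4.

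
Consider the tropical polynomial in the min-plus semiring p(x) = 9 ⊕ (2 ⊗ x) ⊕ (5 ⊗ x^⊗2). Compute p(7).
p(7) = 9

A tropical monomial a ⊗ x^⊗i evaluates to a + i · x. Evaluating each term at x = 7:
  Term 0 contributes 9 + 0 · 7 = 9
  Term 1 contributes 2 + 1 · 7 = 9
  Term 2 contributes 5 + 2 · 7 = 19
p(7) = ⊕ of these = min[9, 9, 19] = 9.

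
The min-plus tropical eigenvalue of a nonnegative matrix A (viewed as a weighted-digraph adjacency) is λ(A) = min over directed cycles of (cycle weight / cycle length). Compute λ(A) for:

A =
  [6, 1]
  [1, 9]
λ(A) = 1

Enumerate directed cycles and compute their means (weight / length). Sample:
  cycle 0 → 0: weight = 6, length = 1, mean = 6/1 ≈ 6.000
  cycle 1 → 1: weight = 9, length = 1, mean = 9/1 ≈ 9.000
  cycle 0 → 1 → 0: weight = 2, length = 2, mean = 2/2 ≈ 1.000
  cycle 1 → 0 → 1: weight = 2, length = 2, mean = 2/2 ≈ 1.000
Minimum mean = 1.000, attained e.g. along the cycle 0 → 1 → 0 with weight 2 and length 2. So λ(A) = 2/2 = 1.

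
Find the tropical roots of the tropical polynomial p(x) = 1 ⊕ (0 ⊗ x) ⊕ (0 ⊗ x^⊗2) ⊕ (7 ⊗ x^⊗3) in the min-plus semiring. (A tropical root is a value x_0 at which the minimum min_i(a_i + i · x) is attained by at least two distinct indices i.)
Roots: {-7, 0, 1}

Each tropical root is a break point of the lower envelope of the lines y = a_i + i · x (there are 4 lines, with slopes 0, 1, ..., 3). Only the lines that attain the minimum somewhere contribute to roots; other lines are dominated. Here the surviving (envelope) indices are i = 3, i = 2, i = 1, i = 0.
Intersections between consecutive envelope lines give the roots: for adjacent envelope indices i < j the intersection is x = (a_i − a_j) / (j − i). Reading off the sorted break points: {-7, 0, 1}.
Verification: at each break x_0, at least two indices attain the minimum of min_i(a_i + i · x_0).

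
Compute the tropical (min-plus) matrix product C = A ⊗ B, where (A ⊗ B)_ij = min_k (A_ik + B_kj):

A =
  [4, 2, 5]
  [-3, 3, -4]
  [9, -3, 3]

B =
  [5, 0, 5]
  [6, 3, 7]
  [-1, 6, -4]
A ⊗ B =
  [4, 4, 1]
  [-5, -3, -8]
  [2, 0, -1]

Apply the min-plus product entry-by-entry:
  C[0][0] = min over k of (A[0][0] + B[0][0] = 4 + 5 = 9, A[0][1] + B[1][0] = 2 + 6 = 8, A[0][2] + B[2][0] = 5 + -1 = 4) = 4 (attained at k = 2)
  C[0][1] = min over k of (A[0][0] + B[0][1] = 4 + 0 = 4, A[0][1] + B[1][1] = 2 + 3 = 5, A[0][2] + B[2][1] = 5 + 6 = 11) = 4 (attained at k = 0)
  C[0][2] = min over k of (A[0][0] + B[0][2] = 4 + 5 = 9, A[0][1] + B[1][2] = 2 + 7 = 9, A[0][2] + B[2][2] = 5 + -4 = 1) = 1 (attained at k = 2)
  C[1][0] = min over k of (A[1][0] + B[0][0] = -3 + 5 = 2, A[1][1] + B[1][0] = 3 + 6 = 9, A[1][2] + B[2][0] = -4 + -1 = -5) = -5 (attained at k = 2)
  C[1][1] = min over k of (A[1][0] + B[0][1] = -3 + 0 = -3, A[1][1] + B[1][1] = 3 + 3 = 6, A[1][2] + B[2][1] = -4 + 6 = 2) = -3 (attained at k = 0)
  C[1][2] = min over k of (A[1][0] + B[0][2] = -3 + 5 = 2, A[1][1] + B[1][2] = 3 + 7 = 10, A[1][2] + B[2][2] = -4 + -4 = -8) = -8 (attained at k = 2)
  C[2][0] = min over k of (A[2][0] + B[0][0] = 9 + 5 = 14, A[2][1] + B[1][0] = -3 + 6 = 3, A[2][2] + B[2][0] = 3 + -1 = 2) = 2 (attained at k = 2)
  C[2][1] = min over k of (A[2][0] + B[0][1] = 9 + 0 = 9, A[2][1] + B[1][1] = -3 + 3 = 0, A[2][2] + B[2][1] = 3 + 6 = 9) = 0 (attained at k = 1)
  C[2][2] = min over k of (A[2][0] + B[0][2] = 9 + 5 = 14, A[2][1] + B[1][2] = -3 + 7 = 4, A[2][2] + B[2][2] = 3 + -4 = -1) = -1 (attained at k = 2)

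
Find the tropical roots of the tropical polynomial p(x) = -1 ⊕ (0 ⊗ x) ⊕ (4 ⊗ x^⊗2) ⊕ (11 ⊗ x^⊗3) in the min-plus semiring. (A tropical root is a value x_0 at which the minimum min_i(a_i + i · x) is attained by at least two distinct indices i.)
Roots: {-7, -4, -1}

Each tropical root is a break point of the lower envelope of the lines y = a_i + i · x (there are 4 lines, with slopes 0, 1, ..., 3). Only the lines that attain the minimum somewhere contribute to roots; other lines are dominated. Here the surviving (envelope) indices are i = 3, i = 2, i = 1, i = 0.
Intersections between consecutive envelope lines give the roots: for adjacent envelope indices i < j the intersection is x = (a_i − a_j) / (j − i). Reading off the sorted break points: {-7, -4, -1}.
Verification: at each break x_0, at least two indices attain the minimum of min_i(a_i + i · x_0).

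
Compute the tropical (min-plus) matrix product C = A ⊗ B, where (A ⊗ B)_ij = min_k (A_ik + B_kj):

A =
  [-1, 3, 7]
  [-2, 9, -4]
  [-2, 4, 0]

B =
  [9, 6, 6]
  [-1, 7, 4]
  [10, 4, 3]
A ⊗ B =
  [2, 5, 5]
  [6, 0, -1]
  [3, 4, 3]

Apply the min-plus product entry-by-entry:
  C[0][0] = min over k of (A[0][0] + B[0][0] = -1 + 9 = 8, A[0][1] + B[1][0] = 3 + -1 = 2, A[0][2] + B[2][0] = 7 + 10 = 17) = 2 (attained at k = 1)
  C[0][1] = min over k of (A[0][0] + B[0][1] = -1 + 6 = 5, A[0][1] + B[1][1] = 3 + 7 = 10, A[0][2] + B[2][1] = 7 + 4 = 11) = 5 (attained at k = 0)
  C[0][2] = min over k of (A[0][0] + B[0][2] = -1 + 6 = 5, A[0][1] + B[1][2] = 3 + 4 = 7, A[0][2] + B[2][2] = 7 + 3 = 10) = 5 (attained at k = 0)
  C[1][0] = min over k of (A[1][0] + B[0][0] = -2 + 9 = 7, A[1][1] + B[1][0] = 9 + -1 = 8, A[1][2] + B[2][0] = -4 + 10 = 6) = 6 (attained at k = 2)
  C[1][1] = min over k of (A[1][0] + B[0][1] = -2 + 6 = 4, A[1][1] + B[1][1] = 9 + 7 = 16, A[1][2] + B[2][1] = -4 + 4 = 0) = 0 (attained at k = 2)
  C[1][2] = min over k of (A[1][0] + B[0][2] = -2 + 6 = 4, A[1][1] + B[1][2] = 9 + 4 = 13, A[1][2] + B[2][2] = -4 + 3 = -1) = -1 (attained at k = 2)
  C[2][0] = min over k of (A[2][0] + B[0][0] = -2 + 9 = 7, A[2][1] + B[1][0] = 4 + -1 = 3, A[2][2] + B[2][0] = 0 + 10 = 10) = 3 (attained at k = 1)
  C[2][1] = min over k of (A[2][0] + B[0][1] = -2 + 6 = 4, A[2][1] + B[1][1] = 4 + 7 = 11, A[2][2] + B[2][1] = 0 + 4 = 4) = 4 (attained at k = 0)
  C[2][2] = min over k of (A[2][0] + B[0][2] = -2 + 6 = 4, A[2][1] + B[1][2] = 4 + 4 = 8, A[2][2] + B[2][2] = 0 + 3 = 3) = 3 (attained at k = 2)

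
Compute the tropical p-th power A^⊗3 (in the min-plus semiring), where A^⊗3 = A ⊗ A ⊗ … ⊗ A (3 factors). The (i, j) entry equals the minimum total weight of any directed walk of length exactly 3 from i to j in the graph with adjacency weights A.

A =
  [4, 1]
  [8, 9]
A^⊗3 =
  [12, 9]
  [16, 13]

Each entry (A^⊗3)_ij equals the minimum over all length-3 walks i = v_0 → v_1 → … → v_3 = j of Σ_t A[v_t][v_{t+1}]. For example, for (i, j) = (0, 1) we minimise over 4 possible intermediate vertex sequences; the minimum is 9, attained along the walk 0 → 0 → 0 → 1.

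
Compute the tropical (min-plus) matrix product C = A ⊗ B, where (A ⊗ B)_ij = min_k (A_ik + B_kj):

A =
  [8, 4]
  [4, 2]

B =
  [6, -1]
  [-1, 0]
A ⊗ B =
  [3, 4]
  [1, 2]

Apply the min-plus product entry-by-entry:
  C[0][0] = min over k of (A[0][0] + B[0][0] = 8 + 6 = 14, A[0][1] + B[1][0] = 4 + -1 = 3) = 3 (attained at k = 1)
  C[0][1] = min over k of (A[0][0] + B[0][1] = 8 + -1 = 7, A[0][1] + B[1][1] = 4 + 0 = 4) = 4 (attained at k = 1)
  C[1][0] = min over k of (A[1][0] + B[0][0] = 4 + 6 = 10, A[1][1] + B[1][0] = 2 + -1 = 1) = 1 (attained at k = 1)
  C[1][1] = min over k of (A[1][0] + B[0][1] = 4 + -1 = 3, A[1][1] + B[1][1] = 2 + 0 = 2) = 2 (attained at k = 1)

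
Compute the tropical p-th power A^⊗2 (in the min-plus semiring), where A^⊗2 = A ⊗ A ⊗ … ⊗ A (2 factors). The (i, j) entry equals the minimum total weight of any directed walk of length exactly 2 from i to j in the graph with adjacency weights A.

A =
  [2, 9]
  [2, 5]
A^⊗2 =
  [4, 11]
  [4, 10]

Each entry (A^⊗2)_ij equals the minimum over all length-2 walks i = v_0 → v_1 → … → v_2 = j of Σ_t A[v_t][v_{t+1}]. For example, for (i, j) = (0, 1) we minimise over 2 possible intermediate vertex sequences; the minimum is 11, attained along the walk 0 → 0 → 1.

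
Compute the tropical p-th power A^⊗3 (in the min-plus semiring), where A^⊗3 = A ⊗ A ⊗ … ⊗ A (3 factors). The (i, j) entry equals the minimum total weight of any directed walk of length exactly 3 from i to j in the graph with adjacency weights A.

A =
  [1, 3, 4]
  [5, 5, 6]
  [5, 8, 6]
A^⊗3 =
  [3, 5, 6]
  [7, 9, 10]
  [7, 9, 10]

Each entry (A^⊗3)_ij equals the minimum over all length-3 walks i = v_0 → v_1 → … → v_3 = j of Σ_t A[v_t][v_{t+1}]. For example, for (i, j) = (0, 2) we minimise over 9 possible intermediate vertex sequences; the minimum is 6, attained along the walk 0 → 0 → 0 → 2.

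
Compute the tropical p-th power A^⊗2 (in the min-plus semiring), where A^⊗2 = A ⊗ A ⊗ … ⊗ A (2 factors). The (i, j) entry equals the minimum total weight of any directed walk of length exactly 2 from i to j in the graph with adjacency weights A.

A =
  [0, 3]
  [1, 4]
A^⊗2 =
  [0, 3]
  [1, 4]

Each entry (A^⊗2)_ij equals the minimum over all length-2 walks i = v_0 → v_1 → … → v_2 = j of Σ_t A[v_t][v_{t+1}]. For example, for (i, j) = (0, 1) we minimise over 2 possible intermediate vertex sequences; the minimum is 3, attained along the walk 0 → 0 → 1.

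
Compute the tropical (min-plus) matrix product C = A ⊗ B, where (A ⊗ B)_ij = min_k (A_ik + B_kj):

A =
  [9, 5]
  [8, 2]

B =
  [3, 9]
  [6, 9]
A ⊗ B =
  [11, 14]
  [8, 11]

Apply the min-plus product entry-by-entry:
  C[0][0] = min over k of (A[0][0] + B[0][0] = 9 + 3 = 12, A[0][1] + B[1][0] = 5 + 6 = 11) = 11 (attained at k = 1)
  C[0][1] = min over k of (A[0][0] + B[0][1] = 9 + 9 = 18, A[0][1] + B[1][1] = 5 + 9 = 14) = 14 (attained at k = 1)
  C[1][0] = min over k of (A[1][0] + B[0][0] = 8 + 3 = 11, A[1][1] + B[1][0] = 2 + 6 = 8) = 8 (attained at k = 1)
  C[1][1] = min over k of (A[1][0] + B[0][1] = 8 + 9 = 17, A[1][1] + B[1][1] = 2 + 9 = 11) = 11 (attained at k = 1)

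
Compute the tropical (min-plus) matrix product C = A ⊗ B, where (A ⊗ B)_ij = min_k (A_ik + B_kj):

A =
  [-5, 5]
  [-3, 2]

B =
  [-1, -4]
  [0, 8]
A ⊗ B =
  [-6, -9]
  [-4, -7]

Apply the min-plus product entry-by-entry:
  C[0][0] = min over k of (A[0][0] + B[0][0] = -5 + -1 = -6, A[0][1] + B[1][0] = 5 + 0 = 5) = -6 (attained at k = 0)
  C[0][1] = min over k of (A[0][0] + B[0][1] = -5 + -4 = -9, A[0][1] + B[1][1] = 5 + 8 = 13) = -9 (attained at k = 0)
  C[1][0] = min over k of (A[1][0] + B[0][0] = -3 + -1 = -4, A[1][1] + B[1][0] = 2 + 0 = 2) = -4 (attained at k = 0)
  C[1][1] = min over k of (A[1][0] + B[0][1] = -3 + -4 = -7, A[1][1] + B[1][1] = 2 + 8 = 10) = -7 (attained at k = 0)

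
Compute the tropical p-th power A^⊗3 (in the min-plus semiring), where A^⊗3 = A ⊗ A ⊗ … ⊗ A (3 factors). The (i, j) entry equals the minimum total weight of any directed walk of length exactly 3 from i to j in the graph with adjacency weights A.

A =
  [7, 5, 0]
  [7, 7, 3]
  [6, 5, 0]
A^⊗3 =
  [6, 5, 0]
  [9, 8, 3]
  [6, 5, 0]

Each entry (A^⊗3)_ij equals the minimum over all length-3 walks i = v_0 → v_1 → … → v_3 = j of Σ_t A[v_t][v_{t+1}]. For example, for (i, j) = (0, 2) we minimise over 9 possible intermediate vertex sequences; the minimum is 0, attained along the walk 0 → 2 → 2 → 2.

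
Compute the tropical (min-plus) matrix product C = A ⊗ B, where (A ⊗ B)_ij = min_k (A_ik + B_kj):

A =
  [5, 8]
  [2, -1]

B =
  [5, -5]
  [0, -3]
A ⊗ B =
  [8, 0]
  [-1, -4]

Apply the min-plus product entry-by-entry:
  C[0][0] = min over k of (A[0][0] + B[0][0] = 5 + 5 = 10, A[0][1] + B[1][0] = 8 + 0 = 8) = 8 (attained at k = 1)
  C[0][1] = min over k of (A[0][0] + B[0][1] = 5 + -5 = 0, A[0][1] + B[1][1] = 8 + -3 = 5) = 0 (attained at k = 0)
  C[1][0] = min over k of (A[1][0] + B[0][0] = 2 + 5 = 7, A[1][1] + B[1][0] = -1 + 0 = -1) = -1 (attained at k = 1)
  C[1][1] = min over k of (A[1][0] + B[0][1] = 2 + -5 = -3, A[1][1] + B[1][1] = -1 + -3 = -4) = -4 (attained at k = 1)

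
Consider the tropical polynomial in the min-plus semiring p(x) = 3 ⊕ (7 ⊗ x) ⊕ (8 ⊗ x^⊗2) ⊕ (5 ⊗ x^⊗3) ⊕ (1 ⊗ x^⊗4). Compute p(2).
p(2) = 3

A tropical monomial a ⊗ x^⊗i evaluates to a + i · x. Evaluating each term at x = 2:
  Term 0 contributes 3 + 0 · 2 = 3
  Term 1 contributes 7 + 1 · 2 = 9
  Term 2 contributes 8 + 2 · 2 = 12
  Term 3 contributes 5 + 3 · 2 = 11
  Term 4 contributes 1 + 4 · 2 = 9
p(2) = ⊕ of these = min[3, 9, 12, 11, 9] = 3.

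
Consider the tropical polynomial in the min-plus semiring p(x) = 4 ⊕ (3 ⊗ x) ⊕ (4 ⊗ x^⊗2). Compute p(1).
p(1) = 4

A tropical monomial a ⊗ x^⊗i evaluates to a + i · x. Evaluating each term at x = 1:
  Term 0 contributes 4 + 0 · 1 = 4
  Term 1 contributes 3 + 1 · 1 = 4
  Term 2 contributes 4 + 2 · 1 = 6
p(1) = ⊕ of these = min[4, 4, 6] = 4.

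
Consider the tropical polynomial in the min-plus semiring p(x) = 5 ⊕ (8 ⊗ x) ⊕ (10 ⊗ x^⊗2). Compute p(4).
p(4) = 5

A tropical monomial a ⊗ x^⊗i evaluates to a + i · x. Evaluating each term at x = 4:
  Term 0 contributes 5 + 0 · 4 = 5
  Term 1 contributes 8 + 1 · 4 = 12
  Term 2 contributes 10 + 2 · 4 = 18
p(4) = ⊕ of these = min[5, 12, 18] = 5.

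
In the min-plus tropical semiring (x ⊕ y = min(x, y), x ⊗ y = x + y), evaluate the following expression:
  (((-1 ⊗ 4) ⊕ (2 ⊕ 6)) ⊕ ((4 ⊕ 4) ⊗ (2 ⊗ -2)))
(((-1 ⊗ 4) ⊕ (2 ⊕ 6)) ⊕ ((4 ⊕ 4) ⊗ (2 ⊗ -2))) = 2

Expand innermost to outermost. Recall ⊕ takes the minimum of its arguments and ⊗ takes their sum. Working out the expression (((-1 ⊗ 4) ⊕ (2 ⊕ 6)) ⊕ ((4 ⊕ 4) ⊗ (2 ⊗ -2))) gives 2.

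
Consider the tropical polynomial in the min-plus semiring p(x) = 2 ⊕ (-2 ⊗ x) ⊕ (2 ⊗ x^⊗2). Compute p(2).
p(2) = 0

A tropical monomial a ⊗ x^⊗i evaluates to a + i · x. Evaluating each term at x = 2:
  Term 0 contributes 2 + 0 · 2 = 2
  Term 1 contributes -2 + 1 · 2 = 0
  Term 2 contributes 2 + 2 · 2 = 6
p(2) = ⊕ of these = min[2, 0, 6] = 0.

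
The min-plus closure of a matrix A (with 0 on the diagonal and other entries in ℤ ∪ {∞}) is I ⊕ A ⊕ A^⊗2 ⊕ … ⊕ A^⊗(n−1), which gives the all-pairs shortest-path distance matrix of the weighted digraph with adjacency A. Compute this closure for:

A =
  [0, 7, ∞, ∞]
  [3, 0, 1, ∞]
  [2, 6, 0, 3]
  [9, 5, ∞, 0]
Closure =
  [0, 7, 8, 11]
  [3, 0, 1, 4]
  [2, 6, 0, 3]
  [8, 5, 6, 0]

This is the Floyd-Warshall all-pairs shortest-path computation. For each intermediate vertex k = 0, 1, …, 3, update dist[i][j] ← min(dist[i][j], dist[i][k] + dist[k][j]). The final matrix gives, for each (i, j), the minimum total weight of any directed path from i to j (possibly empty when i = j).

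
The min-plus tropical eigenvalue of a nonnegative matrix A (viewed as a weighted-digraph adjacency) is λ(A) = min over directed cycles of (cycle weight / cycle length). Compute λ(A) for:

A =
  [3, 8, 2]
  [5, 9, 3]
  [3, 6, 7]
λ(A) = 5/2

Enumerate directed cycles and compute their means (weight / length). Sample:
  cycle 0 → 0: weight = 3, length = 1, mean = 3/1 ≈ 3.000
  cycle 1 → 1: weight = 9, length = 1, mean = 9/1 ≈ 9.000
  cycle 2 → 2: weight = 7, length = 1, mean = 7/1 ≈ 7.000
  cycle 0 → 1 → 0: weight = 13, length = 2, mean = 13/2 ≈ 6.500
  cycle 0 → 2 → 0: weight = 5, length = 2, mean = 5/2 ≈ 2.500
  cycle 1 → 0 → 1: weight = 13, length = 2, mean = 13/2 ≈ 6.500
Minimum mean = 2.500, attained e.g. along the cycle 0 → 2 → 0 with weight 5 and length 2. So λ(A) = 5/2 = 5/2.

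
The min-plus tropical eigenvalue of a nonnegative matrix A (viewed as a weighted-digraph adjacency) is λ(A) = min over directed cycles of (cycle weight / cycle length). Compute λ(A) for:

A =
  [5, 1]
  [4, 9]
λ(A) = 5/2

Enumerate directed cycles and compute their means (weight / length). Sample:
  cycle 0 → 0: weight = 5, length = 1, mean = 5/1 ≈ 5.000
  cycle 1 → 1: weight = 9, length = 1, mean = 9/1 ≈ 9.000
  cycle 0 → 1 → 0: weight = 5, length = 2, mean = 5/2 ≈ 2.500
  cycle 1 → 0 → 1: weight = 5, length = 2, mean = 5/2 ≈ 2.500
Minimum mean = 2.500, attained e.g. along the cycle 0 → 1 → 0 with weight 5 and length 2. So λ(A) = 5/2 = 5/2.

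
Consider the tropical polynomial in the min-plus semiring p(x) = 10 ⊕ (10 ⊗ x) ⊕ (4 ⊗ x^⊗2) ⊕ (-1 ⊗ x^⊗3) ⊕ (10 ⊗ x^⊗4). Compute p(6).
p(6) = 10

A tropical monomial a ⊗ x^⊗i evaluates to a + i · x. Evaluating each term at x = 6:
  Term 0 contributes 10 + 0 · 6 = 10
  Term 1 contributes 10 + 1 · 6 = 16
  Term 2 contributes 4 + 2 · 6 = 16
  Term 3 contributes -1 + 3 · 6 = 17
  Term 4 contributes 10 + 4 · 6 = 34
p(6) = ⊕ of these = min[10, 16, 16, 17, 34] = 10.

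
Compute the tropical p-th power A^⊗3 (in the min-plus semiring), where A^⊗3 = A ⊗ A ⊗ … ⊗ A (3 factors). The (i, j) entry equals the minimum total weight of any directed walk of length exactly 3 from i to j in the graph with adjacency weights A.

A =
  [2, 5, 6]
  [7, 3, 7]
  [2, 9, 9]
A^⊗3 =
  [6, 9, 10]
  [11, 9, 13]
  [6, 9, 10]

Each entry (A^⊗3)_ij equals the minimum over all length-3 walks i = v_0 → v_1 → … → v_3 = j of Σ_t A[v_t][v_{t+1}]. For example, for (i, j) = (0, 2) we minimise over 9 possible intermediate vertex sequences; the minimum is 10, attained along the walk 0 → 0 → 0 → 2.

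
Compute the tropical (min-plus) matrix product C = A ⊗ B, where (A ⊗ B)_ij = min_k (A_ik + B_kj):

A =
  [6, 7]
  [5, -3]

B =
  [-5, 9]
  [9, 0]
A ⊗ B =
  [1, 7]
  [0, -3]

Apply the min-plus product entry-by-entry:
  C[0][0] = min over k of (A[0][0] + B[0][0] = 6 + -5 = 1, A[0][1] + B[1][0] = 7 + 9 = 16) = 1 (attained at k = 0)
  C[0][1] = min over k of (A[0][0] + B[0][1] = 6 + 9 = 15, A[0][1] + B[1][1] = 7 + 0 = 7) = 7 (attained at k = 1)
  C[1][0] = min over k of (A[1][0] + B[0][0] = 5 + -5 = 0, A[1][1] + B[1][0] = -3 + 9 = 6) = 0 (attained at k = 0)
  C[1][1] = min over k of (A[1][0] + B[0][1] = 5 + 9 = 14, A[1][1] + B[1][1] = -3 + 0 = -3) = -3 (attained at k = 1)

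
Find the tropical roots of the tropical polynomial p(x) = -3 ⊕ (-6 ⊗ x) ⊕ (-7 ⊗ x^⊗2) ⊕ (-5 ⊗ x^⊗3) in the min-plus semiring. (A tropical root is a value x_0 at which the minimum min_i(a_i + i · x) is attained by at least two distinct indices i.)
Roots: {-2, 1, 3}

Each tropical root is a break point of the lower envelope of the lines y = a_i + i · x (there are 4 lines, with slopes 0, 1, ..., 3). Only the lines that attain the minimum somewhere contribute to roots; other lines are dominated. Here the surviving (envelope) indices are i = 3, i = 2, i = 1, i = 0.
Intersections between consecutive envelope lines give the roots: for adjacent envelope indices i < j the intersection is x = (a_i − a_j) / (j − i). Reading off the sorted break points: {-2, 1, 3}.
Verification: at each break x_0, at least two indices attain the minimum of min_i(a_i + i · x_0).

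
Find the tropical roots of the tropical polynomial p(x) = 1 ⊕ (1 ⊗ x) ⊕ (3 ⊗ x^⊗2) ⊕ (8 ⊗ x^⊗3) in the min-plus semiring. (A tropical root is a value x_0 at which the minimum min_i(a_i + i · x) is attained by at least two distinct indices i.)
Roots: {-5, -2, 0}

Each tropical root is a break point of the lower envelope of the lines y = a_i + i · x (there are 4 lines, with slopes 0, 1, ..., 3). Only the lines that attain the minimum somewhere contribute to roots; other lines are dominated. Here the surviving (envelope) indices are i = 3, i = 2, i = 1, i = 0.
Intersections between consecutive envelope lines give the roots: for adjacent envelope indices i < j the intersection is x = (a_i − a_j) / (j − i). Reading off the sorted break points: {-5, -2, 0}.
Verification: at each break x_0, at least two indices attain the minimum of min_i(a_i + i · x_0).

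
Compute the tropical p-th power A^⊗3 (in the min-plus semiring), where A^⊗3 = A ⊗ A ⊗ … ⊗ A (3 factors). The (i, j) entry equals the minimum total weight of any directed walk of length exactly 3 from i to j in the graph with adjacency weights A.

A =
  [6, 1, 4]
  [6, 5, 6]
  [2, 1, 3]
A^⊗3 =
  [9, 7, 10]
  [11, 9, 12]
  [8, 6, 9]

Each entry (A^⊗3)_ij equals the minimum over all length-3 walks i = v_0 → v_1 → … → v_3 = j of Σ_t A[v_t][v_{t+1}]. For example, for (i, j) = (0, 2) we minimise over 9 possible intermediate vertex sequences; the minimum is 10, attained along the walk 0 → 1 → 2 → 2.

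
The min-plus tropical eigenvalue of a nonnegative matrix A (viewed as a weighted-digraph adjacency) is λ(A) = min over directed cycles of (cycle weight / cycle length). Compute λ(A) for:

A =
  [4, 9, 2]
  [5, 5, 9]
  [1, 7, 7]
λ(A) = 3/2

Enumerate directed cycles and compute their means (weight / length). Sample:
  cycle 0 → 0: weight = 4, length = 1, mean = 4/1 ≈ 4.000
  cycle 1 → 1: weight = 5, length = 1, mean = 5/1 ≈ 5.000
  cycle 2 → 2: weight = 7, length = 1, mean = 7/1 ≈ 7.000
  cycle 0 → 1 → 0: weight = 14, length = 2, mean = 14/2 ≈ 7.000
  cycle 0 → 2 → 0: weight = 3, length = 2, mean = 3/2 ≈ 1.500
  cycle 1 → 0 → 1: weight = 14, length = 2, mean = 14/2 ≈ 7.000
Minimum mean = 1.500, attained e.g. along the cycle 0 → 2 → 0 with weight 3 and length 2. So λ(A) = 3/2 = 3/2.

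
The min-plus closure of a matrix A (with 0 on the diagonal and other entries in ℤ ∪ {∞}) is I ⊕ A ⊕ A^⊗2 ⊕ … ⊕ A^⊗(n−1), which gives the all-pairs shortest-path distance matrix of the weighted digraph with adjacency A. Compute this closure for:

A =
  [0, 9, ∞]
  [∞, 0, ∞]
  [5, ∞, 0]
Closure =
  [0, 9, ∞]
  [∞, 0, ∞]
  [5, 14, 0]

This is the Floyd-Warshall all-pairs shortest-path computation. For each intermediate vertex k = 0, 1, …, 2, update dist[i][j] ← min(dist[i][j], dist[i][k] + dist[k][j]). The final matrix gives, for each (i, j), the minimum total weight of any directed path from i to j (possibly empty when i = j).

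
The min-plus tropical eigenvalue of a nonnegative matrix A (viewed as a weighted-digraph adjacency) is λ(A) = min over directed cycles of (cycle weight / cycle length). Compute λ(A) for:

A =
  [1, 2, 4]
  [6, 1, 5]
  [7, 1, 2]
λ(A) = 1

Enumerate directed cycles and compute their means (weight / length). Sample:
  cycle 0 → 0: weight = 1, length = 1, mean = 1/1 ≈ 1.000
  cycle 1 → 1: weight = 1, length = 1, mean = 1/1 ≈ 1.000
  cycle 2 → 2: weight = 2, length = 1, mean = 2/1 ≈ 2.000
  cycle 0 → 1 → 0: weight = 8, length = 2, mean = 8/2 ≈ 4.000
  cycle 0 → 2 → 0: weight = 11, length = 2, mean = 11/2 ≈ 5.500
  cycle 1 → 0 → 1: weight = 8, length = 2, mean = 8/2 ≈ 4.000
Minimum mean = 1.000, attained e.g. along the cycle 0 → 0 with weight 1 and length 1. So λ(A) = 1/1 = 1.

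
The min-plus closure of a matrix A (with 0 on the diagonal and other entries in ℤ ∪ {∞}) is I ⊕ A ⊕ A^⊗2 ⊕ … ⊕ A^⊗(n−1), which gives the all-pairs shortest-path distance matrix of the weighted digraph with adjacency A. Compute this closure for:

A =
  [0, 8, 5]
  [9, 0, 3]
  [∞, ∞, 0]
Closure =
  [0, 8, 5]
  [9, 0, 3]
  [∞, ∞, 0]

This is the Floyd-Warshall all-pairs shortest-path computation. For each intermediate vertex k = 0, 1, …, 2, update dist[i][j] ← min(dist[i][j], dist[i][k] + dist[k][j]). The final matrix gives, for each (i, j), the minimum total weight of any directed path from i to j (possibly empty when i = j).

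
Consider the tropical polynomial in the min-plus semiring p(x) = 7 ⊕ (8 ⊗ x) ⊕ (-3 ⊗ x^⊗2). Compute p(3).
p(3) = 3

A tropical monomial a ⊗ x^⊗i evaluates to a + i · x. Evaluating each term at x = 3:
  Term 0 contributes 7 + 0 · 3 = 7
  Term 1 contributes 8 + 1 · 3 = 11
  Term 2 contributes -3 + 2 · 3 = 3
p(3) = ⊕ of these = min[7, 11, 3] = 3.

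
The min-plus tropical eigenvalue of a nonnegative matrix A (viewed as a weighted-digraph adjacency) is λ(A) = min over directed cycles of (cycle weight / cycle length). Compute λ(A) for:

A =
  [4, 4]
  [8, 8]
λ(A) = 4

Enumerate directed cycles and compute their means (weight / length). Sample:
  cycle 0 → 0: weight = 4, length = 1, mean = 4/1 ≈ 4.000
  cycle 1 → 1: weight = 8, length = 1, mean = 8/1 ≈ 8.000
  cycle 0 → 1 → 0: weight = 12, length = 2, mean = 12/2 ≈ 6.000
  cycle 1 → 0 → 1: weight = 12, length = 2, mean = 12/2 ≈ 6.000
Minimum mean = 4.000, attained e.g. along the cycle 0 → 0 with weight 4 and length 1. So λ(A) = 4/1 = 4.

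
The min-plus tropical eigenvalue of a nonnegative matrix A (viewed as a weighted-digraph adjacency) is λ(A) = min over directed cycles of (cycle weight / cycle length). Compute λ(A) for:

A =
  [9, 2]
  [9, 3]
λ(A) = 3

Enumerate directed cycles and compute their means (weight / length). Sample:
  cycle 0 → 0: weight = 9, length = 1, mean = 9/1 ≈ 9.000
  cycle 1 → 1: weight = 3, length = 1, mean = 3/1 ≈ 3.000
  cycle 0 → 1 → 0: weight = 11, length = 2, mean = 11/2 ≈ 5.500
  cycle 1 → 0 → 1: weight = 11, length = 2, mean = 11/2 ≈ 5.500
Minimum mean = 3.000, attained e.g. along the cycle 1 → 1 with weight 3 and length 1. So λ(A) = 3/1 = 3.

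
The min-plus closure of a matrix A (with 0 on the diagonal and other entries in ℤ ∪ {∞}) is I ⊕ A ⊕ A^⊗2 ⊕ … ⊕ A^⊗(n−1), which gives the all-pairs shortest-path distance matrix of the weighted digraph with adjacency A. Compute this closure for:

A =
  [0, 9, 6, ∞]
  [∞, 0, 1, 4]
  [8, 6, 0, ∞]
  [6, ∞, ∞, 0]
Closure =
  [0, 9, 6, 13]
  [9, 0, 1, 4]
  [8, 6, 0, 10]
  [6, 15, 12, 0]

This is the Floyd-Warshall all-pairs shortest-path computation. For each intermediate vertex k = 0, 1, …, 3, update dist[i][j] ← min(dist[i][j], dist[i][k] + dist[k][j]). The final matrix gives, for each (i, j), the minimum total weight of any directed path from i to j (possibly empty when i = j).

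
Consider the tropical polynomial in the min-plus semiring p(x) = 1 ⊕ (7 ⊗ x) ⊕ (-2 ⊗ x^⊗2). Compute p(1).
p(1) = 0

A tropical monomial a ⊗ x^⊗i evaluates to a + i · x. Evaluating each term at x = 1:
  Term 0 contributes 1 + 0 · 1 = 1
  Term 1 contributes 7 + 1 · 1 = 8
  Term 2 contributes -2 + 2 · 1 = 0
p(1) = ⊕ of these = min[1, 8, 0] = 0.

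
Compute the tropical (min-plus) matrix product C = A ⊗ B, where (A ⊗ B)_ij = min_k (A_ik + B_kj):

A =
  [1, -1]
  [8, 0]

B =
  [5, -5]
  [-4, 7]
A ⊗ B =
  [-5, -4]
  [-4, 3]

Apply the min-plus product entry-by-entry:
  C[0][0] = min over k of (A[0][0] + B[0][0] = 1 + 5 = 6, A[0][1] + B[1][0] = -1 + -4 = -5) = -5 (attained at k = 1)
  C[0][1] = min over k of (A[0][0] + B[0][1] = 1 + -5 = -4, A[0][1] + B[1][1] = -1 + 7 = 6) = -4 (attained at k = 0)
  C[1][0] = min over k of (A[1][0] + B[0][0] = 8 + 5 = 13, A[1][1] + B[1][0] = 0 + -4 = -4) = -4 (attained at k = 1)
  C[1][1] = min over k of (A[1][0] + B[0][1] = 8 + -5 = 3, A[1][1] + B[1][1] = 0 + 7 = 7) = 3 (attained at k = 0)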